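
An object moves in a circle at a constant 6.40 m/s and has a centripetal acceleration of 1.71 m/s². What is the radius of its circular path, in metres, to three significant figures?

a_c = v²/r ⇒ r = v²/a_c = (6.40)²/1.71 = 40.96/1.71 = 23.95 m.

24.0 m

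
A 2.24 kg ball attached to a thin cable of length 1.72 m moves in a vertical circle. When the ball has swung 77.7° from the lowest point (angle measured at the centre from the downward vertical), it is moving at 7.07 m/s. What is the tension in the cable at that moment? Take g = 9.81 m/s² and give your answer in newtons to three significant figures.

Take the radial direction toward the centre of the circle as positive. The component of the weight along the string toward the centre is −mg cos φ (φ measured from the bottom), so Newton's second law along the string gives T − mg cos φ = m v²/r.
cos 77.7° = 0.2130, so T = m(v²/r + g cos φ) = 2.24 × ((7.07)²/1.72 + 9.81 × 0.2130) = 2.24 × (29.06 + (2.090)) = 2.24 × 31.15 = 69.78 N.

69.8 N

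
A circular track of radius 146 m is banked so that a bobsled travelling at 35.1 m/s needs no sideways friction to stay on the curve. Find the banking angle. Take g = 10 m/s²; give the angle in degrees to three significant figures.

40.2°

For a frictionless banked turn: horizontally N sinθ = mv²/r and vertically N cosθ = mg.
Dividing: tanθ = v²/(r g) = (35.1)²/(146 × 10.0) = 1232/1460 = 0.8438.
θ = arctan(0.8438) = 40.16°.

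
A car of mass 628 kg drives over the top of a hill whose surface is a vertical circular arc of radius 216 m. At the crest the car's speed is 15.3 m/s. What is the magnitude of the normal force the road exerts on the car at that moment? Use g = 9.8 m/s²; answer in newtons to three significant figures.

At the crest the centripetal acceleration points downward (toward the centre of the arc), so mg − N = mv²/r.
N = m(g − v²/r) = 628 × (9.8 − (15.3)²/216) = 628 × (9.8 − 1.084) = 628 × 8.716 = 5474 N.

5470 N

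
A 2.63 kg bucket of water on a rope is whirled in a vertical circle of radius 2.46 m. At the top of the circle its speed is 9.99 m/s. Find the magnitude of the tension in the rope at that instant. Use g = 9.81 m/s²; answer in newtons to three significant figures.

At the top, both T and the weight mg point inward (toward the centre), so T + mg = mv²/r.
T = m(v²/r − g) = 2.63 × ((9.99)²/2.46 − 9.81) = 2.63 × (40.57 − 9.81) = 2.63 × 30.76 = 80.90 N.

80.9 N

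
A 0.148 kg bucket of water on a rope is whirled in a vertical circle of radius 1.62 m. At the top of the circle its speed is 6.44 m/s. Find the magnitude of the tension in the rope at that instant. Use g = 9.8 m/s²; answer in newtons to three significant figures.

At the top, both T and the weight mg point inward (toward the centre), so T + mg = mv²/r.
T = m(v²/r − g) = 0.148 × ((6.44)²/1.62 − 9.8) = 0.148 × (25.60 − 9.8) = 0.148 × 15.80 = 2.339 N.

2.34 N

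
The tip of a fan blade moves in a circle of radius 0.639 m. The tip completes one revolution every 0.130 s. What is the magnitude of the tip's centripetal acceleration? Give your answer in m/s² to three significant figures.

v = 2πr/T = 2π × 0.639/0.130 = 30.88 m/s.
a_c = v²/r = (30.88)²/0.639 = 953.8/0.639 = 1493 m/s².

1490 m/s²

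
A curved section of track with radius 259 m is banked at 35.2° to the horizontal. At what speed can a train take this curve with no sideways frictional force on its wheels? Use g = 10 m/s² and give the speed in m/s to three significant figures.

On a frictionless banked curve, N sinθ = mv²/r and N cosθ = mg, so tanθ = v²/(rg).
v = √(r g tanθ) = √(259 × 10.0 × tan 35.2°) = √(259 × 10.0 × 0.7054) = √1827 = 42.74 m/s.

42.7 m/s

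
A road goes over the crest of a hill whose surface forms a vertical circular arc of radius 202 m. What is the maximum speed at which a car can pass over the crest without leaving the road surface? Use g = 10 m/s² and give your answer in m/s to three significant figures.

At the crest the centre of the circle is below the car, so the net downward (centripetal) force is mg − N = mv²/r.
The car leaves the road when N → 0, giving v_max = √(g r) = √(10.0 × 202) = 44.94 m/s.

44.9 m/s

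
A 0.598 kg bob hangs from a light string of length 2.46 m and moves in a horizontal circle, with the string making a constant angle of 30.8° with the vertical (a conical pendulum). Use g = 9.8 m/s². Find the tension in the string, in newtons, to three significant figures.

Vertically the bob has no acceleration, so T cosθ = mg.
T = mg/cosθ = 0.598 × 9.8 / cos 30.8° = 5.860/0.8590 = 6.823 N.

6.82 N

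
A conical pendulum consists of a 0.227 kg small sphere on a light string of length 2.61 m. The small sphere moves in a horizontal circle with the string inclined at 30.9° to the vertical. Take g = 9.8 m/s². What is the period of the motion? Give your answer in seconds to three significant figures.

r = L sinθ = 1.340 m. From T sinθ = mω²r and T cosθ = mg: tanθ = ω²r/g, so ω² = g tanθ / r = g/(L cosθ).
ω = √(g/(L cosθ)) = √(9.8/(2.61 × 0.8581)) = √4.376 = 2.092 rad/s.
Period = 2π/ω = 3.004 s.

3.00 s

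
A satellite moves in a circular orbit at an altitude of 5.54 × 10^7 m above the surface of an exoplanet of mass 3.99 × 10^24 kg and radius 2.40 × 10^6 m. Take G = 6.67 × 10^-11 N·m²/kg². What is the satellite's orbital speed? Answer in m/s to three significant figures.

Orbital radius r = R + h = 2.40 × 10^6 + 5.54 × 10^7 = 5.780 × 10^7 m.
Gravity supplies the centripetal force: G M m / r² = m v² / r, so v = √(GM/r).
v = √(6.67 × 10^-11 × 3.99 × 10^24 / 5.780 × 10^7) = √(4.604 × 10^6) = 2146 m/s.

2150 m/s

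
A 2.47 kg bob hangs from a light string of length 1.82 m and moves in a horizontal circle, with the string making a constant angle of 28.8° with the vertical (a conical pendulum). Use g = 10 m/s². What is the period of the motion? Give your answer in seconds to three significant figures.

r = L sinθ = 0.8768 m. From T sinθ = mω²r and T cosθ = mg: tanθ = ω²r/g, so ω² = g tanθ / r = g/(L cosθ).
ω = √(g/(L cosθ)) = √(10.0/(1.82 × 0.8763)) = √6.270 = 2.504 rad/s.
Period = 2π/ω = 2.509 s.

2.51 s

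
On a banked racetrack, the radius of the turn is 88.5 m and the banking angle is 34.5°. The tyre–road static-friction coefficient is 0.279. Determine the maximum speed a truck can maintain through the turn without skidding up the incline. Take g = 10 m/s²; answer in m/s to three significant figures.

32.5 m/s

At the maximum speed, friction acts down the slope at its limiting value f = μN. Radially (horizontal, toward centre): N sinθ + μN cosθ = mv²/r. Vertically: N cosθ − μN sinθ = mg.
Dividing: v² = r g (sinθ + μcosθ)/(cosθ − μsinθ).
sinθ + μcosθ = 0.5664 + 0.279×0.8241 = 0.7963; cosθ − μsinθ = 0.8241 − 0.279×0.5664 = 0.6661.
v² = 88.5 × 10.0 × 0.7963/0.6661 = 1058 m²/s², so v = 32.53 m/s.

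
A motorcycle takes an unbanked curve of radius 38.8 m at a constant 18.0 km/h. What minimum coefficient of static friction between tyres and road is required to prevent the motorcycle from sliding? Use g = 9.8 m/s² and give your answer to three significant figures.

0.0657

v = 18.0/3.6 = 5.000 m/s.
Friction provides the centripetal force: μ_s m g = m v²/r, so μ_s = v²/(g r) = (5.000)²/(9.8 × 38.8) = 25.00/380.2 = 0.06575.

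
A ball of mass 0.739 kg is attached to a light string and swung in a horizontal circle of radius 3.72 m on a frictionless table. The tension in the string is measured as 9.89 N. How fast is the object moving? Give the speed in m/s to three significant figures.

7.06 m/s

T = m v²/r ⇒ v = √(T r / m) = √(9.89 × 3.72 / 0.739) = √49.78 = 7.056 m/s.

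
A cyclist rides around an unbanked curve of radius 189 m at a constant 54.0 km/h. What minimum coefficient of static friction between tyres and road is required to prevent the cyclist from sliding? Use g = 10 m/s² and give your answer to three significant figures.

v = 54.0/3.6 = 15.00 m/s.
Friction provides the centripetal force: μ_s m g = m v²/r, so μ_s = v²/(g r) = (15.00)²/(10.0 × 189) = 225.0/1890 = 0.1190.

0.119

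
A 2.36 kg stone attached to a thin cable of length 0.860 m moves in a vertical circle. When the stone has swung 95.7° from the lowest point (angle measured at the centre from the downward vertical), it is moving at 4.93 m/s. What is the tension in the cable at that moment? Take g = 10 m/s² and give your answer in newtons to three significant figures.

64.4 N

Take the radial direction toward the centre of the circle as positive. The component of the weight along the string toward the centre is −mg cos φ (φ measured from the bottom), so Newton's second law along the string gives T − mg cos φ = m v²/r.
cos 95.7° = -0.09932, so T = m(v²/r + g cos φ) = 2.36 × ((4.93)²/0.860 + 10.0 × -0.09932) = 2.36 × (28.26 + (-0.9932)) = 2.36 × 27.27 = 64.35 N.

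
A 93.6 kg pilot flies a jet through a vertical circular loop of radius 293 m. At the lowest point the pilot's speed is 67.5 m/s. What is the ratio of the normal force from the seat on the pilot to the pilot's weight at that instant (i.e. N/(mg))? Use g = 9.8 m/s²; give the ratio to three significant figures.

2.59

At the bottom, N − mg = mv²/r, so N = m(v²/r + g) and N/(mg) = v²/(rg) + 1 = (67.5)²/(293 × 9.8) + 1 = 1.587 + 1 = 2.587.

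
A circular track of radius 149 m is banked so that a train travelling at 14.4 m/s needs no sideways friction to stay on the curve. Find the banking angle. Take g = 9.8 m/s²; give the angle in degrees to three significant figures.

8.08°

With no friction, the horizontal component of the normal force provides the centripetal force: N sinθ = mv²/r, while N cosθ = mg vertically.
Dividing: tanθ = v²/(r g) = (14.4)²/(149 × 9.8) = 207.4/1460 = 0.1420.
θ = arctan(0.1420) = 8.082°.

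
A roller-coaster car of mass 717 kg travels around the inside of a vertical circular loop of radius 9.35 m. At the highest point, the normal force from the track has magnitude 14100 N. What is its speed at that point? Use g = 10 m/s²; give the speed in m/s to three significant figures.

16.7 m/s

At the top, N + mg = mv²/r, so v = √(r(N/m + g)) = √(9.35 × (14100/717 + 10.0)) = √(9.35 × 29.67) = √277.4 = 16.65 m/s.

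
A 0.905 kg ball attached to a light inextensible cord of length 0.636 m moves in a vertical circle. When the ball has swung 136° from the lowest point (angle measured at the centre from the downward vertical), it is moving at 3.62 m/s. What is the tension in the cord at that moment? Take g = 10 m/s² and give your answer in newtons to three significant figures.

Take the radial direction toward the centre of the circle as positive. The component of the weight along the string toward the centre is −mg cos φ (φ measured from the bottom), so Newton's second law along the string gives T − mg cos φ = m v²/r.
cos 136° = -0.7193, so T = m(v²/r + g cos φ) = 0.905 × ((3.62)²/0.636 + 10.0 × -0.7193) = 0.905 × (20.60 + (-7.193)) = 0.905 × 13.41 = 12.14 N.

12.1 N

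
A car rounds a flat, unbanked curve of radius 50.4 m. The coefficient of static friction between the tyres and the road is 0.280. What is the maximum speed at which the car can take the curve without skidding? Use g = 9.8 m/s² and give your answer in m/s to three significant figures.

11.8 m/s

Friction provides the centripetal force on a flat curve. At maximum speed it is at its limiting value: μ_s m g = m v²/r.
Mass cancels: v_max = √(μ_s g r) = √(0.280 × 9.8 × 50.4) = √138.3 = 11.76 m/s.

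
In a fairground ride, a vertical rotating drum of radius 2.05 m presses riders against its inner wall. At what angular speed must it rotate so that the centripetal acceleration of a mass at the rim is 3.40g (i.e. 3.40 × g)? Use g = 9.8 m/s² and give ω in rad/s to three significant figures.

Centripetal acceleration a_c = ω²r. Setting ω²r = 3.40g:
ω = √(3.40g / r) = √(3.40 × 9.8 / 2.05) = √16.25 = 4.032 rad/s.

4.03 rad/s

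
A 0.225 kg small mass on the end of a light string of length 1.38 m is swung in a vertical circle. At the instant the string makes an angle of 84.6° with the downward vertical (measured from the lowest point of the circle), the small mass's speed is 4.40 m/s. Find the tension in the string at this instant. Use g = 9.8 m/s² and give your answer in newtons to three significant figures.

Take the radial direction toward the centre of the circle as positive. The component of the weight along the string toward the centre is −mg cos φ (φ measured from the bottom), so Newton's second law along the string gives T − mg cos φ = m v²/r.
cos 84.6° = 0.09411, so T = m(v²/r + g cos φ) = 0.225 × ((4.40)²/1.38 + 9.8 × 0.09411) = 0.225 × (14.03 + (0.9223)) = 0.225 × 14.95 = 3.364 N.

3.36 N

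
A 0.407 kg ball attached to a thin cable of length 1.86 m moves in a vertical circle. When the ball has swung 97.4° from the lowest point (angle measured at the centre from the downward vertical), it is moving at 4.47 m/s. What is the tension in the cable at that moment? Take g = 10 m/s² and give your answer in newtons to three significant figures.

Take the radial direction toward the centre of the circle as positive. The component of the weight along the string toward the centre is −mg cos φ (φ measured from the bottom), so Newton's second law along the string gives T − mg cos φ = m v²/r.
cos 97.4° = -0.1288, so T = m(v²/r + g cos φ) = 0.407 × ((4.47)²/1.86 + 10.0 × -0.1288) = 0.407 × (10.74 + (-1.288)) = 0.407 × 9.454 = 3.848 N.

3.85 N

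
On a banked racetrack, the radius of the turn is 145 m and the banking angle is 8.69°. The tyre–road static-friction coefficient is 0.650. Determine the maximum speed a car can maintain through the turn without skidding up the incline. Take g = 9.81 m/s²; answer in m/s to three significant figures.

35.6 m/s

At the maximum speed, friction acts down the slope at its limiting value f = μN. Radially (horizontal, toward centre): N sinθ + μN cosθ = mv²/r. Vertically: N cosθ − μN sinθ = mg.
Dividing: v² = r g (sinθ + μcosθ)/(cosθ − μsinθ).
sinθ + μcosθ = 0.1511 + 0.650×0.9885 = 0.7936; cosθ − μsinθ = 0.9885 − 0.650×0.1511 = 0.8903.
v² = 145 × 9.81 × 0.7936/0.8903 = 1268 m²/s², so v = 35.61 m/s.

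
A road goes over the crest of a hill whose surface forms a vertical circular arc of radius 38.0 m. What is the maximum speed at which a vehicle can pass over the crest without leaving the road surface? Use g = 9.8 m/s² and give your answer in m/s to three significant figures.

19.3 m/s

At the crest the centre of the circle is below the vehicle, so the net downward (centripetal) force is mg − N = mv²/r.
The vehicle leaves the road when N → 0, giving v_max = √(g r) = √(9.8 × 38.0) = 19.30 m/s.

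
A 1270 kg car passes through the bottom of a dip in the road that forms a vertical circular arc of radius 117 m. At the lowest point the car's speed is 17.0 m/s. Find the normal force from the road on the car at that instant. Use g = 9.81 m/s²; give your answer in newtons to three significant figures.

At the lowest point, N points up (toward the centre) and the weight mg points down (away from the centre), so the net inward force is N − mg = mv²/r.
N = m(v²/r + g) = 1270 × ((17.0)²/117 + 9.81) = 1270 × (2.470 + 9.81) = 1270 × 12.28 = 15600 N.

15600 N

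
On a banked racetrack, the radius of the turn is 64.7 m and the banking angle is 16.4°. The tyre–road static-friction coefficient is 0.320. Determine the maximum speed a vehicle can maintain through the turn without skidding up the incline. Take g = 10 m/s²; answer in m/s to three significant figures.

20.9 m/s

At the maximum speed, friction acts down the slope at its limiting value f = μN. Radially (horizontal, toward centre): N sinθ + μN cosθ = mv²/r. Vertically: N cosθ − μN sinθ = mg.
Dividing: v² = r g (sinθ + μcosθ)/(cosθ − μsinθ).
sinθ + μcosθ = 0.2823 + 0.320×0.9593 = 0.5893; cosθ − μsinθ = 0.9593 − 0.320×0.2823 = 0.8690.
v² = 64.7 × 10.0 × 0.5893/0.8690 = 438.8 m²/s², so v = 20.95 m/s.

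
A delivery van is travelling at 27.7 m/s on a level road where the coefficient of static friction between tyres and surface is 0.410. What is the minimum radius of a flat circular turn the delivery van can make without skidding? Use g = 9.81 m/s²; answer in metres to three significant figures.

At the limit, μ_s m g = m v²/r, so r_min = v²/(μ_s g) = (27.7)²/(0.410 × 9.81) = 767.3/4.022 = 190.8 m.

191 m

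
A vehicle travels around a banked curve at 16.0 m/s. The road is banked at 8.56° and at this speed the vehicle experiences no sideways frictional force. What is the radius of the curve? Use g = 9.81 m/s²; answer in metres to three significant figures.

173 m

Frictionless banking: tanθ = v²/(rg), so r = v²/(g tanθ).
r = (16.0)²/(9.81 × tan 8.56°) = 256.0/(9.81 × 0.1505) = 256.0/1.477 = 173.4 m.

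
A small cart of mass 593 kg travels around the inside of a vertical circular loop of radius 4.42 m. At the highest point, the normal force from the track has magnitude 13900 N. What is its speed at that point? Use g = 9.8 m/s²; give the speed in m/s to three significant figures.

12.1 m/s

At the top, N + mg = mv²/r, so v = √(r(N/m + g)) = √(4.42 × (13900/593 + 9.8)) = √(4.42 × 33.24) = √146.9 = 12.12 m/s.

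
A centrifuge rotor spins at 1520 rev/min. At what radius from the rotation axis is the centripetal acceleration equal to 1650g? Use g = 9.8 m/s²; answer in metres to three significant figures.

ω = 1520 rev/min × 2π/60 = 159.2 rad/s.
a_c = ω²r = 1650g ⇒ r = 1650 × 9.8 / (159.2)² = 16170/25340 = 0.6382 m.

0.638 m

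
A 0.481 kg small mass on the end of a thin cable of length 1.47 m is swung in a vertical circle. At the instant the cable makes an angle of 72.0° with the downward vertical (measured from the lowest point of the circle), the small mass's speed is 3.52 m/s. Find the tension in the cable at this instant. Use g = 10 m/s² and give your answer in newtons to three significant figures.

5.54 N

Take the radial direction toward the centre of the circle as positive. The component of the weight along the string toward the centre is −mg cos φ (φ measured from the bottom), so Newton's second law along the string gives T − mg cos φ = m v²/r.
cos 72.0° = 0.3090, so T = m(v²/r + g cos φ) = 0.481 × ((3.52)²/1.47 + 10.0 × 0.3090) = 0.481 × (8.429 + (3.090)) = 0.481 × 11.52 = 5.541 N.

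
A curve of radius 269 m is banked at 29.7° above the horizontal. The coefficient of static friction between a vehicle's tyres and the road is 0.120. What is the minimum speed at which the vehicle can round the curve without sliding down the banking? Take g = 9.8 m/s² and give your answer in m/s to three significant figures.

33.3 m/s

At the minimum speed, friction acts up the slope at its limiting value f = μN. Radially (horizontal, toward centre): N sinθ − μN cosθ = mv²/r. Vertically: N cosθ + μN sinθ = mg.
Dividing: v² = r g (sinθ − μcosθ)/(cosθ + μsinθ).
sinθ − μcosθ = 0.4955 − 0.120×0.8686 = 0.3912; cosθ + μsinθ = 0.8686 + 0.120×0.4955 = 0.9281.
v² = 269 × 9.8 × 0.3912/0.9281 = 1111 m²/s², so v = 33.34 m/s.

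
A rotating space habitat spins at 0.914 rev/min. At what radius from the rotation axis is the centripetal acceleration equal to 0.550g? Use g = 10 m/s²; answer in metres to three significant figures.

600 m

ω = 0.914 rev/min × 2π/60 = 0.09571 rad/s.
a_c = ω²r = 0.550g ⇒ r = 0.550 × 10.0 / (0.09571)² = 5.500/0.009161 = 600.4 m.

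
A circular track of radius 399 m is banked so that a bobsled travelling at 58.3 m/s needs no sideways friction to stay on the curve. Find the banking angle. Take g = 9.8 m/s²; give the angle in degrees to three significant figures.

With no friction, the horizontal component of the normal force provides the centripetal force: N sinθ = mv²/r, while N cosθ = mg vertically.
Dividing: tanθ = v²/(r g) = (58.3)²/(399 × 9.8) = 3399/3910 = 0.8692.
θ = arctan(0.8692) = 41.00°.

41.0°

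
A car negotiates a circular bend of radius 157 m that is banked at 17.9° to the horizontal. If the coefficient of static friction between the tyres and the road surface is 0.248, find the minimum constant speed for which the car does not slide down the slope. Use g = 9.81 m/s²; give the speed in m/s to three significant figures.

At the minimum speed, friction acts up the slope at its limiting value f = μN. Radially (horizontal, toward centre): N sinθ − μN cosθ = mv²/r. Vertically: N cosθ + μN sinθ = mg.
Dividing: v² = r g (sinθ − μcosθ)/(cosθ + μsinθ).
sinθ − μcosθ = 0.3074 − 0.248×0.9516 = 0.07136; cosθ + μsinθ = 0.9516 + 0.248×0.3074 = 1.028.
v² = 157 × 9.81 × 0.07136/1.028 = 106.9 m²/s², so v = 10.34 m/s.

10.3 m/s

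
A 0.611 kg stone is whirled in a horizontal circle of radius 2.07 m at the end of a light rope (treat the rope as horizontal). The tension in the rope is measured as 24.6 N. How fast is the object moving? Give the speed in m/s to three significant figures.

T = m v²/r ⇒ v = √(T r / m) = √(24.6 × 2.07 / 0.611) = √83.34 = 9.129 m/s.

9.13 m/s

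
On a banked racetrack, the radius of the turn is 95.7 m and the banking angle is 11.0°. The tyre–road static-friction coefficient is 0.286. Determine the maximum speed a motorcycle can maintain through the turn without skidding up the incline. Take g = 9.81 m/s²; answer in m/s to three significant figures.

21.9 m/s

At the maximum speed, friction acts down the slope at its limiting value f = μN. Radially (horizontal, toward centre): N sinθ + μN cosθ = mv²/r. Vertically: N cosθ − μN sinθ = mg.
Dividing: v² = r g (sinθ + μcosθ)/(cosθ − μsinθ).
sinθ + μcosθ = 0.1908 + 0.286×0.9816 = 0.4716; cosθ − μsinθ = 0.9816 − 0.286×0.1908 = 0.9271.
v² = 95.7 × 9.81 × 0.4716/0.9271 = 477.5 m²/s², so v = 21.85 m/s.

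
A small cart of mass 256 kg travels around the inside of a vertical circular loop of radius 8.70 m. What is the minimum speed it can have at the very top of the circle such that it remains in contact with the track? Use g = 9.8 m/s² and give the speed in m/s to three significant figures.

At the highest point the centre is directly below, so both the weight and N act inward: N + mg = mv²/r.
At minimum speed N → 0, so mg = mv_min²/r ⇒ v_min = √(g r) = √(9.8 × 8.70) = 9.234 m/s.

9.23 m/s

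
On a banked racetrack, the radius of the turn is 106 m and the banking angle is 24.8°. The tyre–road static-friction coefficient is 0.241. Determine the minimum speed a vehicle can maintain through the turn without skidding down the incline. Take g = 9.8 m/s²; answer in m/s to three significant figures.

At the minimum speed, friction acts up the slope at its limiting value f = μN. Radially (horizontal, toward centre): N sinθ − μN cosθ = mv²/r. Vertically: N cosθ + μN sinθ = mg.
Dividing: v² = r g (sinθ − μcosθ)/(cosθ + μsinθ).
sinθ − μcosθ = 0.4195 − 0.241×0.9078 = 0.2007; cosθ + μsinθ = 0.9078 + 0.241×0.4195 = 1.009.
v² = 106 × 9.8 × 0.2007/1.009 = 206.6 m²/s², so v = 14.37 m/s.

14.4 m/s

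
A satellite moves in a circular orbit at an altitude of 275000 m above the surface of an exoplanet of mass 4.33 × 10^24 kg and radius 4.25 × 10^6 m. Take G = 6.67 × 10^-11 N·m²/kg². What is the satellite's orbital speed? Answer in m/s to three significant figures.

Orbital radius r = R + h = 4.25 × 10^6 + 275000 = 4.525 × 10^6 m.
Gravity supplies the centripetal force: G M m / r² = m v² / r, so v = √(GM/r).
v = √(6.67 × 10^-11 × 4.33 × 10^24 / 4.525 × 10^6) = √(6.383 × 10^7) = 7989 m/s.

7990 m/s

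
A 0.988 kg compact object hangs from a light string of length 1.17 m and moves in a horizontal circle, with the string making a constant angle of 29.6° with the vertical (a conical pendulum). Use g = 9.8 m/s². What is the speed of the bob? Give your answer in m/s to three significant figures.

The radius of the circle is r = L sinθ = 1.17 × sin 29.6° = 0.5779 m.
Horizontally T sinθ = mv²/r and vertically T cosθ = mg, so tanθ = v²/(rg).
v = √(r g tanθ) = √(0.5779 × 9.8 × 0.5681) = √3.217 = 1.794 m/s.

1.79 m/s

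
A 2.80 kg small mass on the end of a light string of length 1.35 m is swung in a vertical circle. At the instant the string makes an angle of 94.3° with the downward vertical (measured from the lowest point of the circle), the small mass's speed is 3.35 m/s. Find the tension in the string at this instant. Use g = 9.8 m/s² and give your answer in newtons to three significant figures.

21.2 N

Take the radial direction toward the centre of the circle as positive. The component of the weight along the string toward the centre is −mg cos φ (φ measured from the bottom), so Newton's second law along the string gives T − mg cos φ = m v²/r.
cos 94.3° = -0.07498, so T = m(v²/r + g cos φ) = 2.80 × ((3.35)²/1.35 + 9.8 × -0.07498) = 2.80 × (8.313 + (-0.7348)) = 2.80 × 7.578 = 21.22 N.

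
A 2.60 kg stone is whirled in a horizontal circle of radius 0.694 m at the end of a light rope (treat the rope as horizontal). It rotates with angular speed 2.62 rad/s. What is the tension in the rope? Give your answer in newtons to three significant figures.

12.4 N

v = ωr = 2.62 × 0.694 = 1.818 m/s.
The tension is the only horizontal force, so it supplies the full centripetal force: T = m v²/r = 2.60 × (1.818)²/0.694 = 2.60 × 3.306/0.694 = 12.39 N.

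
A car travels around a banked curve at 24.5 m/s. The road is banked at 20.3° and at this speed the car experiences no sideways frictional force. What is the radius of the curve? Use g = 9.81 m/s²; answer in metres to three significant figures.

Frictionless banking: tanθ = v²/(rg), so r = v²/(g tanθ).
r = (24.5)²/(9.81 × tan 20.3°) = 600.2/(9.81 × 0.3699) = 600.2/3.629 = 165.4 m.

165 m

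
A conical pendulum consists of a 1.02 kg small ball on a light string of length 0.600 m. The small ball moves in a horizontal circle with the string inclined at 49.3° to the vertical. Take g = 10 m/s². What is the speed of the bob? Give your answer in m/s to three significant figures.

2.30 m/s

The radius of the circle is r = L sinθ = 0.600 × sin 49.3° = 0.4549 m.
Horizontally T sinθ = mv²/r and vertically T cosθ = mg, so tanθ = v²/(rg).
v = √(r g tanθ) = √(0.4549 × 10.0 × 1.163) = √5.288 = 2.300 m/s.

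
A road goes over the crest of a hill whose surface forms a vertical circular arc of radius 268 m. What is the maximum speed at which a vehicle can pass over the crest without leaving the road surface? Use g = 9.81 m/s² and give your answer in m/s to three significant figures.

At the crest the centre of the circle is below the vehicle, so the net downward (centripetal) force is mg − N = mv²/r.
The vehicle leaves the road when N → 0, giving v_max = √(g r) = √(9.81 × 268) = 51.27 m/s.

51.3 m/s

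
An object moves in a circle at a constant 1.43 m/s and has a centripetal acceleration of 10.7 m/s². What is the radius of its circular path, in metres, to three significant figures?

0.191 m

a_c = v²/r ⇒ r = v²/a_c = (1.43)²/10.7 = 2.045/10.7 = 0.1911 m.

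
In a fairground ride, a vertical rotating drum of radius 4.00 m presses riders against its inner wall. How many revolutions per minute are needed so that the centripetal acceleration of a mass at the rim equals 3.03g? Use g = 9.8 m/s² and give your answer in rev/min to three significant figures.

Require ω²r = 3.03g, so ω = √(3.03 × 9.8/4.00) = 2.725 rad/s.
In rev/min: ω × 60/(2π) = 2.725 × 60/(2π) = 26.02 rev/min.

26.0 rev/min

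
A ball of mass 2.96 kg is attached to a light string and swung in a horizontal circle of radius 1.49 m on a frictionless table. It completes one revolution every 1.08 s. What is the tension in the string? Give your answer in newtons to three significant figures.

v = 2πr/T = 2π × 1.49/1.08 = 8.668 m/s.
The tension is the only horizontal force, so it supplies the full centripetal force: T = m v²/r = 2.96 × (8.668)²/1.49 = 2.96 × 75.14/1.49 = 149.3 N.

149 N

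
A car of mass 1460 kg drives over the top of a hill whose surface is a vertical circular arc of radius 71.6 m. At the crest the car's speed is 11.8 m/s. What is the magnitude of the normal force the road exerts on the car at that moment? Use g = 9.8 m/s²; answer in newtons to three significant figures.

At the crest the centripetal acceleration points downward (toward the centre of the arc), so mg − N = mv²/r.
N = m(g − v²/r) = 1460 × (9.8 − (11.8)²/71.6) = 1460 × (9.8 − 1.945) = 1460 × 7.855 = 11470 N.

11500 N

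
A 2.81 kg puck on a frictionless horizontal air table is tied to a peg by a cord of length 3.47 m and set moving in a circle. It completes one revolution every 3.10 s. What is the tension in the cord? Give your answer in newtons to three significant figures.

v = 2πr/T = 2π × 3.47/3.10 = 7.033 m/s.
The tension is the only horizontal force, so it supplies the full centripetal force: T = m v²/r = 2.81 × (7.033)²/3.47 = 2.81 × 49.46/3.47 = 40.06 N.

40.1 N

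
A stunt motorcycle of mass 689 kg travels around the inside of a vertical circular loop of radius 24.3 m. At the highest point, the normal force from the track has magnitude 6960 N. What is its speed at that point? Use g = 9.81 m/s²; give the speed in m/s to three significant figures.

22.0 m/s

At the top, N + mg = mv²/r, so v = √(r(N/m + g)) = √(24.3 × (6960/689 + 9.81)) = √(24.3 × 19.91) = √483.9 = 22.00 m/s.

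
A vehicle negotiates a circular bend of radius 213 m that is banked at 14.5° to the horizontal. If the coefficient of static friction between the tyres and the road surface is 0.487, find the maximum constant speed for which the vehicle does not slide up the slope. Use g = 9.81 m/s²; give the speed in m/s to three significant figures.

42.2 m/s

At the maximum speed, friction acts down the slope at its limiting value f = μN. Radially (horizontal, toward centre): N sinθ + μN cosθ = mv²/r. Vertically: N cosθ − μN sinθ = mg.
Dividing: v² = r g (sinθ + μcosθ)/(cosθ − μsinθ).
sinθ + μcosθ = 0.2504 + 0.487×0.9681 = 0.7219; cosθ − μsinθ = 0.9681 − 0.487×0.2504 = 0.8462.
v² = 213 × 9.81 × 0.7219/0.8462 = 1782 m²/s², so v = 42.22 m/s.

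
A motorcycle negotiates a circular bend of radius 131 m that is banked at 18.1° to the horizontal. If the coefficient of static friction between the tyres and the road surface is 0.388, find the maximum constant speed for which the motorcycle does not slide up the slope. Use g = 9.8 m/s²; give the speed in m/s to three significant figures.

32.4 m/s

At the maximum speed, friction acts down the slope at its limiting value f = μN. Radially (horizontal, toward centre): N sinθ + μN cosθ = mv²/r. Vertically: N cosθ − μN sinθ = mg.
Dividing: v² = r g (sinθ + μcosθ)/(cosθ − μsinθ).
sinθ + μcosθ = 0.3107 + 0.388×0.9505 = 0.6795; cosθ − μsinθ = 0.9505 − 0.388×0.3107 = 0.8300.
v² = 131 × 9.8 × 0.6795/0.8300 = 1051 m²/s², so v = 32.42 m/s.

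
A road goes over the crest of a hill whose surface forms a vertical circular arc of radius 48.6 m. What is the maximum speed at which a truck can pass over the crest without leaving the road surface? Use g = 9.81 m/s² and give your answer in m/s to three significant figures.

21.8 m/s

At the crest the centre of the circle is below the truck, so the net downward (centripetal) force is mg − N = mv²/r.
The truck leaves the road when N → 0, giving v_max = √(g r) = √(9.81 × 48.6) = 21.83 m/s.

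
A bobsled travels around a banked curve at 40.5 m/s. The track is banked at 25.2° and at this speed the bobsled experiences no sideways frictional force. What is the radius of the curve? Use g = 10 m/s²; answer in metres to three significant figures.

Frictionless banking: tanθ = v²/(rg), so r = v²/(g tanθ).
r = (40.5)²/(10.0 × tan 25.2°) = 1640/(10.0 × 0.4706) = 1640/4.706 = 348.6 m.

349 m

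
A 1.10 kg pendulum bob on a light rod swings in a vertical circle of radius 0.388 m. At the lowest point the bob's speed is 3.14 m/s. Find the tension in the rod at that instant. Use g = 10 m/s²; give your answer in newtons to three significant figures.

At the lowest point, T points up (toward the centre) and the weight mg points down (away from the centre), so the net inward force is T − mg = mv²/r.
T = m(v²/r + g) = 1.10 × ((3.14)²/0.388 + 10.0) = 1.10 × (25.41 + 10.0) = 1.10 × 35.41 = 38.95 N.

39.0 N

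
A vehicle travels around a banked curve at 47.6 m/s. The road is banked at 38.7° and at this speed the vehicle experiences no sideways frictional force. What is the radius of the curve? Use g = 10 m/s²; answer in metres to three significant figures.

283 m

Frictionless banking: tanθ = v²/(rg), so r = v²/(g tanθ).
r = (47.6)²/(10.0 × tan 38.7°) = 2266/(10.0 × 0.8012) = 2266/8.012 = 282.8 m.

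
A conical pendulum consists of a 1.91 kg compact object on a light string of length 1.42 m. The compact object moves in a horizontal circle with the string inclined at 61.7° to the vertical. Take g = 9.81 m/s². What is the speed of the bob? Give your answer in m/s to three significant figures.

4.77 m/s

The radius of the circle is r = L sinθ = 1.42 × sin 61.7° = 1.250 m.
Horizontally T sinθ = mv²/r and vertically T cosθ = mg, so tanθ = v²/(rg).
v = √(r g tanθ) = √(1.250 × 9.81 × 1.857) = √22.78 = 4.773 m/s.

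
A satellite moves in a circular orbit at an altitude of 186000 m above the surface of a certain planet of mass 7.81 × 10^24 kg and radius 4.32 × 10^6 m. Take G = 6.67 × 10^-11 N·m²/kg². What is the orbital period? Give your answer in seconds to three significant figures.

2630 s

r = R + h = 4.32 × 10^6 + 186000 = 4.506 × 10^6 m. Gravity provides the centripetal force: G M m / r² = m v² / r ⇒ v = √(GM/r) = 10750 m/s.
T = 2πr/v = 2π × 4.506 × 10^6 / 10750 = 2633 s.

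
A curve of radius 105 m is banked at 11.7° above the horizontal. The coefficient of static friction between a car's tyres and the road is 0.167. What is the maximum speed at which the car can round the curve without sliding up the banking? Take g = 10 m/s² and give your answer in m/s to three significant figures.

20.2 m/s

At the maximum speed, friction acts down the slope at its limiting value f = μN. Radially (horizontal, toward centre): N sinθ + μN cosθ = mv²/r. Vertically: N cosθ − μN sinθ = mg.
Dividing: v² = r g (sinθ + μcosθ)/(cosθ − μsinθ).
sinθ + μcosθ = 0.2028 + 0.167×0.9792 = 0.3663; cosθ − μsinθ = 0.9792 − 0.167×0.2028 = 0.9454.
v² = 105 × 10.0 × 0.3663/0.9454 = 406.9 m²/s², so v = 20.17 m/s.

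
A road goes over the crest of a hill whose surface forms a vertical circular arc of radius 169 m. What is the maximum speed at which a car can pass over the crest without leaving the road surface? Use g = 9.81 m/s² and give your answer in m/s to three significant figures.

At the crest the centre of the circle is below the car, so the net downward (centripetal) force is mg − N = mv²/r.
The car leaves the road when N → 0, giving v_max = √(g r) = √(9.81 × 169) = 40.72 m/s.

40.7 m/s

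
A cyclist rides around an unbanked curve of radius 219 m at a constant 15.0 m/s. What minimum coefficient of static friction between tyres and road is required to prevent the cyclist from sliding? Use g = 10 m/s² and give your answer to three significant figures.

0.103

Friction provides the centripetal force: μ_s m g = m v²/r, so μ_s = v²/(g r) = (15.00)²/(10.0 × 219) = 225.0/2190 = 0.1027.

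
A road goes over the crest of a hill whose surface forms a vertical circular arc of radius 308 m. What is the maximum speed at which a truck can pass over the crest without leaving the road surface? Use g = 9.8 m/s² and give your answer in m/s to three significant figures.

At the crest the centre of the circle is below the truck, so the net downward (centripetal) force is mg − N = mv²/r.
The truck leaves the road when N → 0, giving v_max = √(g r) = √(9.8 × 308) = 54.94 m/s.

54.9 m/s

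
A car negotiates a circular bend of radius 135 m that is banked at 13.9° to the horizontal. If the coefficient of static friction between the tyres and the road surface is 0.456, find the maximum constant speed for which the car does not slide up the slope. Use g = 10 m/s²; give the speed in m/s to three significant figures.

At the maximum speed, friction acts down the slope at its limiting value f = μN. Radially (horizontal, toward centre): N sinθ + μN cosθ = mv²/r. Vertically: N cosθ − μN sinθ = mg.
Dividing: v² = r g (sinθ + μcosθ)/(cosθ − μsinθ).
sinθ + μcosθ = 0.2402 + 0.456×0.9707 = 0.6829; cosθ − μsinθ = 0.9707 − 0.456×0.2402 = 0.8612.
v² = 135 × 10.0 × 0.6829/0.8612 = 1070 m²/s², so v = 32.72 m/s.

32.7 m/s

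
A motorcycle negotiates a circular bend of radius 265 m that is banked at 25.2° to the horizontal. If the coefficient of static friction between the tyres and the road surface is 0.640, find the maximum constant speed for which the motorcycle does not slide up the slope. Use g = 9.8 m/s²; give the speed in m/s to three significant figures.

At the maximum speed, friction acts down the slope at its limiting value f = μN. Radially (horizontal, toward centre): N sinθ + μN cosθ = mv²/r. Vertically: N cosθ − μN sinθ = mg.
Dividing: v² = r g (sinθ + μcosθ)/(cosθ − μsinθ).
sinθ + μcosθ = 0.4258 + 0.640×0.9048 = 1.005; cosθ − μsinθ = 0.9048 − 0.640×0.4258 = 0.6323.
v² = 265 × 9.8 × 1.005/0.6323 = 4127 m²/s², so v = 64.24 m/s.

64.2 m/s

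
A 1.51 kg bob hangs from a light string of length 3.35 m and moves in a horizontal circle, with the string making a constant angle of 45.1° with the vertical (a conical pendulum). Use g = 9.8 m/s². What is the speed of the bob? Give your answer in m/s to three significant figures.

4.83 m/s

The radius of the circle is r = L sinθ = 3.35 × sin 45.1° = 2.373 m.
Horizontally T sinθ = mv²/r and vertically T cosθ = mg, so tanθ = v²/(rg).
v = √(r g tanθ) = √(2.373 × 9.8 × 1.003) = √23.34 = 4.831 m/s.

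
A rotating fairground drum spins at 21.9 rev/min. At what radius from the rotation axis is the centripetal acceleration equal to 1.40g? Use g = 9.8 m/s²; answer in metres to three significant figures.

2.61 m

ω = 21.9 rev/min × 2π/60 = 2.293 rad/s.
a_c = ω²r = 1.40g ⇒ r = 1.40 × 9.8 / (2.293)² = 13.72/5.260 = 2.609 m.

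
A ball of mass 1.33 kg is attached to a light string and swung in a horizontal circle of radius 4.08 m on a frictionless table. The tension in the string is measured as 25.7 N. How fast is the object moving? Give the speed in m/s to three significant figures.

T = m v²/r ⇒ v = √(T r / m) = √(25.7 × 4.08 / 1.33) = √78.84 = 8.879 m/s.

8.88 m/s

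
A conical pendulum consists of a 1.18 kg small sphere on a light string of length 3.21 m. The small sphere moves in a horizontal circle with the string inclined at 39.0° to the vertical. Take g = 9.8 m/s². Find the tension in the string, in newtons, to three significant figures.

Vertically the bob has no acceleration, so T cosθ = mg.
T = mg/cosθ = 1.18 × 9.8 / cos 39.0° = 11.56/0.7771 = 14.88 N.

14.9 N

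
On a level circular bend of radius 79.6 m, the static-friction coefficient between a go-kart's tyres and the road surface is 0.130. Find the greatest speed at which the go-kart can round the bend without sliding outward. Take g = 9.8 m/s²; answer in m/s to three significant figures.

On a flat curve, static friction is the only horizontal force, so it must supply the full centripetal force: μ_s m g = m v²/r.
Mass cancels: v_max = √(μ_s g r) = √(0.130 × 9.8 × 79.6) = √101.4 = 10.07 m/s.

10.1 m/s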